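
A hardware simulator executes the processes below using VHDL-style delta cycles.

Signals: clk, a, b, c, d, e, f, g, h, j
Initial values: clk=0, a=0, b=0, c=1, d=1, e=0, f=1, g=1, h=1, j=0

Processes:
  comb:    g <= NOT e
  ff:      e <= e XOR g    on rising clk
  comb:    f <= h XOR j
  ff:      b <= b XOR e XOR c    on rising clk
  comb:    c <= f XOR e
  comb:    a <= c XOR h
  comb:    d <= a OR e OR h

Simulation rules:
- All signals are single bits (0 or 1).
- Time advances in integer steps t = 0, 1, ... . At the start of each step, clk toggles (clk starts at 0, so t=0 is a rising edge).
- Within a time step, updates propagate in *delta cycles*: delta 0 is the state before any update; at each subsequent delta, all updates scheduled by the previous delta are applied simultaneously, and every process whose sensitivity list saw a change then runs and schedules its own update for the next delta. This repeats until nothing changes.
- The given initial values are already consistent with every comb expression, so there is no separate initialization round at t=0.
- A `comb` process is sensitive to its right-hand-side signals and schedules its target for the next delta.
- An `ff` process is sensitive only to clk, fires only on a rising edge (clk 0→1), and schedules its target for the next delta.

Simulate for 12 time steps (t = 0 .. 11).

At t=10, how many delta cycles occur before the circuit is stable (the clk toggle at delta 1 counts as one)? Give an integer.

2

t0.Δ0 f=1 g=1 b=0 c=1 a=0 d=1 clk=0 j=0 e=0 h=1
t0.Δ1 f=1 g=1 b=0 c=1 a=0 d=1 clk=1 j=0 e=0 h=1
t0.Δ2 f=1 g=1 b=1 c=1 a=0 d=1 clk=1 j=0 e=1 h=1
t0.Δ3 f=1 g=0 b=1 c=0 a=0 d=1 clk=1 j=0 e=1 h=1
t0.Δ4 f=1 g=0 b=1 c=0 a=1 d=1 clk=1 j=0 e=1 h=1
t1.Δ0 f=1 g=0 b=1 c=0 a=1 d=1 clk=1 j=0 e=1 h=1
t1.Δ1 f=1 g=0 b=1 c=0 a=1 d=1 clk=0 j=0 e=1 h=1
t2.Δ0 f=1 g=0 b=1 c=0 a=1 d=1 clk=0 j=0 e=1 h=1
t2.Δ1 f=1 g=0 b=1 c=0 a=1 d=1 clk=1 j=0 e=1 h=1
t2.Δ2 f=1 g=0 b=0 c=0 a=1 d=1 clk=1 j=0 e=1 h=1
t3.Δ0 f=1 g=0 b=0 c=0 a=1 d=1 clk=1 j=0 e=1 h=1
t3.Δ1 f=1 g=0 b=0 c=0 a=1 d=1 clk=0 j=0 e=1 h=1
t4.Δ0 f=1 g=0 b=0 c=0 a=1 d=1 clk=0 j=0 e=1 h=1
t4.Δ1 f=1 g=0 b=0 c=0 a=1 d=1 clk=1 j=0 e=1 h=1
t4.Δ2 f=1 g=0 b=1 c=0 a=1 d=1 clk=1 j=0 e=1 h=1
t5.Δ0 f=1 g=0 b=1 c=0 a=1 d=1 clk=1 j=0 e=1 h=1
t5.Δ1 f=1 g=0 b=1 c=0 a=1 d=1 clk=0 j=0 e=1 h=1
t6.Δ0 f=1 g=0 b=1 c=0 a=1 d=1 clk=0 j=0 e=1 h=1
t6.Δ1 f=1 g=0 b=1 c=0 a=1 d=1 clk=1 j=0 e=1 h=1
t6.Δ2 f=1 g=0 b=0 c=0 a=1 d=1 clk=1 j=0 e=1 h=1
t7.Δ0 f=1 g=0 b=0 c=0 a=1 d=1 clk=1 j=0 e=1 h=1
t7.Δ1 f=1 g=0 b=0 c=0 a=1 d=1 clk=0 j=0 e=1 h=1
t8.Δ0 f=1 g=0 b=0 c=0 a=1 d=1 clk=0 j=0 e=1 h=1
t8.Δ1 f=1 g=0 b=0 c=0 a=1 d=1 clk=1 j=0 e=1 h=1
t8.Δ2 f=1 g=0 b=1 c=0 a=1 d=1 clk=1 j=0 e=1 h=1
t9.Δ0 f=1 g=0 b=1 c=0 a=1 d=1 clk=1 j=0 e=1 h=1
t9.Δ1 f=1 g=0 b=1 c=0 a=1 d=1 clk=0 j=0 e=1 h=1
t10.Δ0 f=1 g=0 b=1 c=0 a=1 d=1 clk=0 j=0 e=1 h=1
t10.Δ1 f=1 g=0 b=1 c=0 a=1 d=1 clk=1 j=0 e=1 h=1
t10.Δ2 f=1 g=0 b=0 c=0 a=1 d=1 clk=1 j=0 e=1 h=1
t11.Δ0 f=1 g=0 b=0 c=0 a=1 d=1 clk=1 j=0 e=1 h=1
t11.Δ1 f=1 g=0 b=0 c=0 a=1 d=1 clk=0 j=0 e=1 h=1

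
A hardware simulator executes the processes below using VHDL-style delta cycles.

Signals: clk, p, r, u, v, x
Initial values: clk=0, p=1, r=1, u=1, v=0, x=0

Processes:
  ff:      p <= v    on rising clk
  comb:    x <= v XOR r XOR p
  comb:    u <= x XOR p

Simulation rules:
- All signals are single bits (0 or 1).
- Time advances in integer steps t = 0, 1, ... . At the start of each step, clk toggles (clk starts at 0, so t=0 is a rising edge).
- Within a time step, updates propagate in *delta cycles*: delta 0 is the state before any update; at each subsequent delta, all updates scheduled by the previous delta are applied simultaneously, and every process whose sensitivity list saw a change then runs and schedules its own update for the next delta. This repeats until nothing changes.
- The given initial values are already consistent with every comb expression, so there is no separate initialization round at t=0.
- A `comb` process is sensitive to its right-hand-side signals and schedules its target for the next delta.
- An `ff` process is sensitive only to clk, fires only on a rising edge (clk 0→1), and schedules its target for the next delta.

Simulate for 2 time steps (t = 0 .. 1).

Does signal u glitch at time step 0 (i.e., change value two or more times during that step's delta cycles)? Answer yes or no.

t0.Δ0 p=1 v=0 r=1 u=1 clk=0 x=0
t0.Δ1 p=1 v=0 r=1 u=1 clk=1 x=0
t0.Δ2 p=0 v=0 r=1 u=1 clk=1 x=0
t0.Δ3 p=0 v=0 r=1 u=0 clk=1 x=1
t0.Δ4 p=0 v=0 r=1 u=1 clk=1 x=1
t1.Δ0 p=0 v=0 r=1 u=1 clk=1 x=1
t1.Δ1 p=0 v=0 r=1 u=1 clk=0 x=1

yes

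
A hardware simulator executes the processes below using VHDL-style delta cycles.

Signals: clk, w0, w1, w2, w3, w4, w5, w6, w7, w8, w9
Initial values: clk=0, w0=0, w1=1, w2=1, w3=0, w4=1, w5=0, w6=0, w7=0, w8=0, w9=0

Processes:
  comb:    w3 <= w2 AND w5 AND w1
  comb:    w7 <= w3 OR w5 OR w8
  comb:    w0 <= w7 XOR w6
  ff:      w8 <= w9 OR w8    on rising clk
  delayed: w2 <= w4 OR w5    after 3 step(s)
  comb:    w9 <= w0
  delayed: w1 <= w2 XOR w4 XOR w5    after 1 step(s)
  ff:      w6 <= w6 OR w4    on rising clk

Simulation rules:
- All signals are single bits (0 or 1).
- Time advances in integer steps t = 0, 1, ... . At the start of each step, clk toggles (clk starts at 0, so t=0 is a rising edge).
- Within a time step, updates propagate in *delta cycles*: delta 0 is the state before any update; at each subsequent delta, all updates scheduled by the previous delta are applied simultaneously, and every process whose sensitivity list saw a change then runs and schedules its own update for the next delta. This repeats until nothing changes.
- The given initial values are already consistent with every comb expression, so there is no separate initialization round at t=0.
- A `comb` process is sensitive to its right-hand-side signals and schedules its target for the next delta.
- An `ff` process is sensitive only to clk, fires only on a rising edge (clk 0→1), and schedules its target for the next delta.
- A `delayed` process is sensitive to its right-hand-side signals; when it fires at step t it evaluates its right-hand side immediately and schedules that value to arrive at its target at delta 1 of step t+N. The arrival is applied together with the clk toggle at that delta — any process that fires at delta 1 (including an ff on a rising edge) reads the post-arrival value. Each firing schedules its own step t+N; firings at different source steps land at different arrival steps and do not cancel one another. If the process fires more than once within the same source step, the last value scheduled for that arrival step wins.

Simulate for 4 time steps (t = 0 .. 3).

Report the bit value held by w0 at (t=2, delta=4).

0

t0.Δ0 w8=0 w0=0 w9=0 w4=1 w2=1 w7=0 w6=0 w5=0 clk=0 w3=0 w1=1
t0.Δ1 w8=0 w0=0 w9=0 w4=1 w2=1 w7=0 w6=0 w5=0 clk=1 w3=0 w1=1
t0.Δ2 w8=0 w0=0 w9=0 w4=1 w2=1 w7=0 w6=1 w5=0 clk=1 w3=0 w1=1
t0.Δ3 w8=0 w0=1 w9=0 w4=1 w2=1 w7=0 w6=1 w5=0 clk=1 w3=0 w1=1
t0.Δ4 w8=0 w0=1 w9=1 w4=1 w2=1 w7=0 w6=1 w5=0 clk=1 w3=0 w1=1
t1.Δ0 w8=0 w0=1 w9=1 w4=1 w2=1 w7=0 w6=1 w5=0 clk=1 w3=0 w1=1
t1.Δ1 w8=0 w0=1 w9=1 w4=1 w2=1 w7=0 w6=1 w5=0 clk=0 w3=0 w1=1
t2.Δ0 w8=0 w0=1 w9=1 w4=1 w2=1 w7=0 w6=1 w5=0 clk=0 w3=0 w1=1
t2.Δ1 w8=0 w0=1 w9=1 w4=1 w2=1 w7=0 w6=1 w5=0 clk=1 w3=0 w1=1
t2.Δ2 w8=1 w0=1 w9=1 w4=1 w2=1 w7=0 w6=1 w5=0 clk=1 w3=0 w1=1
t2.Δ3 w8=1 w0=1 w9=1 w4=1 w2=1 w7=1 w6=1 w5=0 clk=1 w3=0 w1=1
t2.Δ4 w8=1 w0=0 w9=1 w4=1 w2=1 w7=1 w6=1 w5=0 clk=1 w3=0 w1=1
t2.Δ5 w8=1 w0=0 w9=0 w4=1 w2=1 w7=1 w6=1 w5=0 clk=1 w3=0 w1=1
t3.Δ0 w8=1 w0=0 w9=0 w4=1 w2=1 w7=1 w6=1 w5=0 clk=1 w3=0 w1=1
t3.Δ1 w8=1 w0=0 w9=0 w4=1 w2=1 w7=1 w6=1 w5=0 clk=0 w3=0 w1=1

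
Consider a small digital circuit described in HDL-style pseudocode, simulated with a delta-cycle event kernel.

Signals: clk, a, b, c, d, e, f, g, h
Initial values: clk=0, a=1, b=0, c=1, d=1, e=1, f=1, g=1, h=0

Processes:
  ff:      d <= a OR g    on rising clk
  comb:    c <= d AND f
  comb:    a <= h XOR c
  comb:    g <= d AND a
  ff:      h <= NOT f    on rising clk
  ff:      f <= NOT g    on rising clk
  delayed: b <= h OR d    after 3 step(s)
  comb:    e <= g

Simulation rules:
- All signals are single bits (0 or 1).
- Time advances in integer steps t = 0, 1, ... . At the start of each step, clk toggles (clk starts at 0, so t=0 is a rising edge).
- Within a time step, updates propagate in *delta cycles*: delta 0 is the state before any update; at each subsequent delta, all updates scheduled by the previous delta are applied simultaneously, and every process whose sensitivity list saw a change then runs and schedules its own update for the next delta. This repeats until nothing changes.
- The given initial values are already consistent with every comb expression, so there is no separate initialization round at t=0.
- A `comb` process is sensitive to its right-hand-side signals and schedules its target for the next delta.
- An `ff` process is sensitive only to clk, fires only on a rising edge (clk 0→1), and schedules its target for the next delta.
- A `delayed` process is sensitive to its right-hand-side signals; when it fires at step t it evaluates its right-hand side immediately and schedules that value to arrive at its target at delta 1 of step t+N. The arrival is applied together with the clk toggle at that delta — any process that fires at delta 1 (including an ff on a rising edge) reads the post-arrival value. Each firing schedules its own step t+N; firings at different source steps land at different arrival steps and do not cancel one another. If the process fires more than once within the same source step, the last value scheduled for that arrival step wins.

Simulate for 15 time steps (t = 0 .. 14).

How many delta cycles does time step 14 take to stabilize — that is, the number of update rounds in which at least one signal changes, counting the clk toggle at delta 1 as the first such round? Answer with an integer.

3

t0.Δ0 d=1 h=0 a=1 g=1 b=0 c=1 e=1 clk=0 f=1
t0.Δ1 d=1 h=0 a=1 g=1 b=0 c=1 e=1 clk=1 f=1
t0.Δ2 d=1 h=0 a=1 g=1 b=0 c=1 e=1 clk=1 f=0
t0.Δ3 d=1 h=0 a=1 g=1 b=0 c=0 e=1 clk=1 f=0
t0.Δ4 d=1 h=0 a=0 g=1 b=0 c=0 e=1 clk=1 f=0
t0.Δ5 d=1 h=0 a=0 g=0 b=0 c=0 e=1 clk=1 f=0
t0.Δ6 d=1 h=0 a=0 g=0 b=0 c=0 e=0 clk=1 f=0
t1.Δ0 d=1 h=0 a=0 g=0 b=0 c=0 e=0 clk=1 f=0
t1.Δ1 d=1 h=0 a=0 g=0 b=0 c=0 e=0 clk=0 f=0
t2.Δ0 d=1 h=0 a=0 g=0 b=0 c=0 e=0 clk=0 f=0
t2.Δ1 d=1 h=0 a=0 g=0 b=0 c=0 e=0 clk=1 f=0
t2.Δ2 d=0 h=1 a=0 g=0 b=0 c=0 e=0 clk=1 f=1
t2.Δ3 d=0 h=1 a=1 g=0 b=0 c=0 e=0 clk=1 f=1
t3.Δ0 d=0 h=1 a=1 g=0 b=0 c=0 e=0 clk=1 f=1
t3.Δ1 d=0 h=1 a=1 g=0 b=0 c=0 e=0 clk=0 f=1
t4.Δ0 d=0 h=1 a=1 g=0 b=0 c=0 e=0 clk=0 f=1
t4.Δ1 d=0 h=1 a=1 g=0 b=0 c=0 e=0 clk=1 f=1
t4.Δ2 d=1 h=0 a=1 g=0 b=0 c=0 e=0 clk=1 f=1
t4.Δ3 d=1 h=0 a=0 g=1 b=0 c=1 e=0 clk=1 f=1
t4.Δ4 d=1 h=0 a=1 g=0 b=0 c=1 e=1 clk=1 f=1
t4.Δ5 d=1 h=0 a=1 g=1 b=0 c=1 e=0 clk=1 f=1
t4.Δ6 d=1 h=0 a=1 g=1 b=0 c=1 e=1 clk=1 f=1
t5.Δ0 d=1 h=0 a=1 g=1 b=0 c=1 e=1 clk=1 f=1
t5.Δ1 d=1 h=0 a=1 g=1 b=1 c=1 e=1 clk=0 f=1
t6.Δ0 d=1 h=0 a=1 g=1 b=1 c=1 e=1 clk=0 f=1
t6.Δ1 d=1 h=0 a=1 g=1 b=1 c=1 e=1 clk=1 f=1
t6.Δ2 d=1 h=0 a=1 g=1 b=1 c=1 e=1 clk=1 f=0
t6.Δ3 d=1 h=0 a=1 g=1 b=1 c=0 e=1 clk=1 f=0
t6.Δ4 d=1 h=0 a=0 g=1 b=1 c=0 e=1 clk=1 f=0
t6.Δ5 d=1 h=0 a=0 g=0 b=1 c=0 e=1 clk=1 f=0
t6.Δ6 d=1 h=0 a=0 g=0 b=1 c=0 e=0 clk=1 f=0
t7.Δ0 d=1 h=0 a=0 g=0 b=1 c=0 e=0 clk=1 f=0
t7.Δ1 d=1 h=0 a=0 g=0 b=1 c=0 e=0 clk=0 f=0
t8.Δ0 d=1 h=0 a=0 g=0 b=1 c=0 e=0 clk=0 f=0
t8.Δ1 d=1 h=0 a=0 g=0 b=1 c=0 e=0 clk=1 f=0
t8.Δ2 d=0 h=1 a=0 g=0 b=1 c=0 e=0 clk=1 f=1
t8.Δ3 d=0 h=1 a=1 g=0 b=1 c=0 e=0 clk=1 f=1
t9.Δ0 d=0 h=1 a=1 g=0 b=1 c=0 e=0 clk=1 f=1
t9.Δ1 d=0 h=1 a=1 g=0 b=1 c=0 e=0 clk=0 f=1
t10.Δ0 d=0 h=1 a=1 g=0 b=1 c=0 e=0 clk=0 f=1
t10.Δ1 d=0 h=1 a=1 g=0 b=1 c=0 e=0 clk=1 f=1
t10.Δ2 d=1 h=0 a=1 g=0 b=1 c=0 e=0 clk=1 f=1
t10.Δ3 d=1 h=0 a=0 g=1 b=1 c=1 e=0 clk=1 f=1
t10.Δ4 d=1 h=0 a=1 g=0 b=1 c=1 e=1 clk=1 f=1
t10.Δ5 d=1 h=0 a=1 g=1 b=1 c=1 e=0 clk=1 f=1
t10.Δ6 d=1 h=0 a=1 g=1 b=1 c=1 e=1 clk=1 f=1
t11.Δ0 d=1 h=0 a=1 g=1 b=1 c=1 e=1 clk=1 f=1
t11.Δ1 d=1 h=0 a=1 g=1 b=1 c=1 e=1 clk=0 f=1
t12.Δ0 d=1 h=0 a=1 g=1 b=1 c=1 e=1 clk=0 f=1
t12.Δ1 d=1 h=0 a=1 g=1 b=1 c=1 e=1 clk=1 f=1
t12.Δ2 d=1 h=0 a=1 g=1 b=1 c=1 e=1 clk=1 f=0
t12.Δ3 d=1 h=0 a=1 g=1 b=1 c=0 e=1 clk=1 f=0
t12.Δ4 d=1 h=0 a=0 g=1 b=1 c=0 e=1 clk=1 f=0
t12.Δ5 d=1 h=0 a=0 g=0 b=1 c=0 e=1 clk=1 f=0
t12.Δ6 d=1 h=0 a=0 g=0 b=1 c=0 e=0 clk=1 f=0
t13.Δ0 d=1 h=0 a=0 g=0 b=1 c=0 e=0 clk=1 f=0
t13.Δ1 d=1 h=0 a=0 g=0 b=1 c=0 e=0 clk=0 f=0
t14.Δ0 d=1 h=0 a=0 g=0 b=1 c=0 e=0 clk=0 f=0
t14.Δ1 d=1 h=0 a=0 g=0 b=1 c=0 e=0 clk=1 f=0
t14.Δ2 d=0 h=1 a=0 g=0 b=1 c=0 e=0 clk=1 f=1
t14.Δ3 d=0 h=1 a=1 g=0 b=1 c=0 e=0 clk=1 f=1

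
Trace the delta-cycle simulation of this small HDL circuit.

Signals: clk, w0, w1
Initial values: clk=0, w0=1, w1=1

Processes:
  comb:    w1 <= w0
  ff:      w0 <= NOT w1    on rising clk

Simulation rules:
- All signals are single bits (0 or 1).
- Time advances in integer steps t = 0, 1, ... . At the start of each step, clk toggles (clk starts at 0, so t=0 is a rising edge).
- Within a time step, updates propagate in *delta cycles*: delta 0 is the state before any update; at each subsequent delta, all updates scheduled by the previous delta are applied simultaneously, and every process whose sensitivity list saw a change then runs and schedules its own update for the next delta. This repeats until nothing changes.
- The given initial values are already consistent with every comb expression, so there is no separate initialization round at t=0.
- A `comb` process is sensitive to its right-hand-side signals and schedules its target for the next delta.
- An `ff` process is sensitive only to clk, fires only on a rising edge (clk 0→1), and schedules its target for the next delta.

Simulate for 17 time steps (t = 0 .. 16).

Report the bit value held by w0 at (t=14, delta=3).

[bits: w0,w1,clk]
t=0: Δ0=110 Δ1=111 Δ2=011 Δ3=001 | 3Δ
t=1: Δ0=001 Δ1=000 | 1Δ
t=2: Δ0=000 Δ1=001 Δ2=101 Δ3=111 | 3Δ
t=3: Δ0=111 Δ1=110 | 1Δ
t=4: Δ0=110 Δ1=111 Δ2=011 Δ3=001 | 3Δ
t=5: Δ0=001 Δ1=000 | 1Δ
t=6: Δ0=000 Δ1=001 Δ2=101 Δ3=111 | 3Δ
t=7: Δ0=111 Δ1=110 | 1Δ
t=8: Δ0=110 Δ1=111 Δ2=011 Δ3=001 | 3Δ
t=9: Δ0=001 Δ1=000 | 1Δ
t=10: Δ0=000 Δ1=001 Δ2=101 Δ3=111 | 3Δ
t=11: Δ0=111 Δ1=110 | 1Δ
t=12: Δ0=110 Δ1=111 Δ2=011 Δ3=001 | 3Δ
t=13: Δ0=001 Δ1=000 | 1Δ
t=14: Δ0=000 Δ1=001 Δ2=101 Δ3=111 | 3Δ
t=15: Δ0=111 Δ1=110 | 1Δ
t=16: Δ0=110 Δ1=111 Δ2=011 Δ3=001 | 3Δ

1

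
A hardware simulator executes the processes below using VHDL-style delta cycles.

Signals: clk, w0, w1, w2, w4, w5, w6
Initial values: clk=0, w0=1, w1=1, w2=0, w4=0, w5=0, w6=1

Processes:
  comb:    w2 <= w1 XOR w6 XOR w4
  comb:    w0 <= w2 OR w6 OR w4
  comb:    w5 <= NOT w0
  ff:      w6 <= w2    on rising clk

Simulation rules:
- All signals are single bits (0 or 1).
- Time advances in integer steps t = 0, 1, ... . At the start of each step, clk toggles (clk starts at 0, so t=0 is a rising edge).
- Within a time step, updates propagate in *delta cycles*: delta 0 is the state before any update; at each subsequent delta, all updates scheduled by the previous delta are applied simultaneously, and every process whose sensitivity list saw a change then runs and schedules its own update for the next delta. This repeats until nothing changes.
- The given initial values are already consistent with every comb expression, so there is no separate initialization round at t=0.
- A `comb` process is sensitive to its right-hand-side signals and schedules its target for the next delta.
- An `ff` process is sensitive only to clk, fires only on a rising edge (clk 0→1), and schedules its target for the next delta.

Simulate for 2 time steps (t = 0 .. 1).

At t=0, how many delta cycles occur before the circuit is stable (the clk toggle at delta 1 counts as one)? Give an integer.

t=0 Δ0: w5=0 w1=1 w0=1 w4=0 w2=0 w6=1 clk=0
  Δ1: clk:0→1
  Δ2: w6:1→0
  Δ3: w0:1→0, w2:0→1
  Δ4: w5:0→1, w0:0→1
  Δ5: w5:1→0
  (5Δ to stable)
t=1 Δ0: w5=0 w1=1 w0=1 w4=0 w2=1 w6=0 clk=1
  Δ1: clk:1→0
  (1Δ to stable)

5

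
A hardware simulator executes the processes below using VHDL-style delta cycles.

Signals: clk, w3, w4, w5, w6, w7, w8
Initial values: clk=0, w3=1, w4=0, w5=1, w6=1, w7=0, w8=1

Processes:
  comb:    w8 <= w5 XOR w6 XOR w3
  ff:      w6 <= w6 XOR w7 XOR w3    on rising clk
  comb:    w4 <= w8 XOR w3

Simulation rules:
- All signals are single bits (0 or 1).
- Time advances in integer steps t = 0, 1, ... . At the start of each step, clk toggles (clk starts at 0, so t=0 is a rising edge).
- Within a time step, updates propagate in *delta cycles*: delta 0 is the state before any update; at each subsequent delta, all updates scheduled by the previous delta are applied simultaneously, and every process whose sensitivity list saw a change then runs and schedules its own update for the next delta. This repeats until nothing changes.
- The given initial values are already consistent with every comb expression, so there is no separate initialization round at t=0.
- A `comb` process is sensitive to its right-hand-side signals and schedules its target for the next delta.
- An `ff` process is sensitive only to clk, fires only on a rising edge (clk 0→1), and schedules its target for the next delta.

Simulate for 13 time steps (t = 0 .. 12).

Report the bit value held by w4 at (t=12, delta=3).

0

[bits: clk,w5,w8,w7,w6,w3,w4]
t=0: Δ0=0110110 Δ1=1110110 Δ2=1110010 Δ3=1100010 Δ4=1100011 | 4Δ
t=1: Δ0=1100011 Δ1=0100011 | 1Δ
t=2: Δ0=0100011 Δ1=1100011 Δ2=1100111 Δ3=1110111 Δ4=1110110 | 4Δ
t=3: Δ0=1110110 Δ1=0110110 | 1Δ
t=4: Δ0=0110110 Δ1=1110110 Δ2=1110010 Δ3=1100010 Δ4=1100011 | 4Δ
t=5: Δ0=1100011 Δ1=0100011 | 1Δ
t=6: Δ0=0100011 Δ1=1100011 Δ2=1100111 Δ3=1110111 Δ4=1110110 | 4Δ
t=7: Δ0=1110110 Δ1=0110110 | 1Δ
t=8: Δ0=0110110 Δ1=1110110 Δ2=1110010 Δ3=1100010 Δ4=1100011 | 4Δ
t=9: Δ0=1100011 Δ1=0100011 | 1Δ
t=10: Δ0=0100011 Δ1=1100011 Δ2=1100111 Δ3=1110111 Δ4=1110110 | 4Δ
t=11: Δ0=1110110 Δ1=0110110 | 1Δ
t=12: Δ0=0110110 Δ1=1110110 Δ2=1110010 Δ3=1100010 Δ4=1100011 | 4Δ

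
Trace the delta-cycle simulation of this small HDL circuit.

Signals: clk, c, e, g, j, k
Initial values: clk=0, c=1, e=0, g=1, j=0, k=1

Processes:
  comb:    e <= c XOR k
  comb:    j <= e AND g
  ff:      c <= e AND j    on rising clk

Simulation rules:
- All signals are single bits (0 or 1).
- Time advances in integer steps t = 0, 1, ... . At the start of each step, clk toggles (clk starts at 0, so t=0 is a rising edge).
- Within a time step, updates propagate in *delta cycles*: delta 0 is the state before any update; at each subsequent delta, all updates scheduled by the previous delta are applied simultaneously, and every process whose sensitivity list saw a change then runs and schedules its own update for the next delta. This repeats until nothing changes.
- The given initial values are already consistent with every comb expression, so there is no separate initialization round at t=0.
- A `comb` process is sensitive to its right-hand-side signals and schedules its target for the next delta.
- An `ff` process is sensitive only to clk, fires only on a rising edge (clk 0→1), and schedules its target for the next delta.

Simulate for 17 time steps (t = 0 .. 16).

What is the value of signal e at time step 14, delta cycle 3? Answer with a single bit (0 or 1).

0

t=0 Δ0: g=1 k=1 e=0 clk=0 j=0 c=1
  Δ1: clk:0→1
  Δ2: c:1→0
  Δ3: e:0→1
  Δ4: j:0→1
  (4Δ to stable)
t=1 Δ0: g=1 k=1 e=1 clk=1 j=1 c=0
  Δ1: clk:1→0
  (1Δ to stable)
t=2 Δ0: g=1 k=1 e=1 clk=0 j=1 c=0
  Δ1: clk:0→1
  Δ2: c:0→1
  Δ3: e:1→0
  Δ4: j:1→0
  (4Δ to stable)
t=3 Δ0: g=1 k=1 e=0 clk=1 j=0 c=1
  Δ1: clk:1→0
  (1Δ to stable)
t=4 Δ0: g=1 k=1 e=0 clk=0 j=0 c=1
  Δ1: clk:0→1
  Δ2: c:1→0
  Δ3: e:0→1
  Δ4: j:0→1
  (4Δ to stable)
t=5 Δ0: g=1 k=1 e=1 clk=1 j=1 c=0
  Δ1: clk:1→0
  (1Δ to stable)
t=6 Δ0: g=1 k=1 e=1 clk=0 j=1 c=0
  Δ1: clk:0→1
  Δ2: c:0→1
  Δ3: e:1→0
  Δ4: j:1→0
  (4Δ to stable)
t=7 Δ0: g=1 k=1 e=0 clk=1 j=0 c=1
  Δ1: clk:1→0
  (1Δ to stable)
t=8 Δ0: g=1 k=1 e=0 clk=0 j=0 c=1
  Δ1: clk:0→1
  Δ2: c:1→0
  Δ3: e:0→1
  Δ4: j:0→1
  (4Δ to stable)
t=9 Δ0: g=1 k=1 e=1 clk=1 j=1 c=0
  Δ1: clk:1→0
  (1Δ to stable)
t=10 Δ0: g=1 k=1 e=1 clk=0 j=1 c=0
  Δ1: clk:0→1
  Δ2: c:0→1
  Δ3: e:1→0
  Δ4: j:1→0
  (4Δ to stable)
t=11 Δ0: g=1 k=1 e=0 clk=1 j=0 c=1
  Δ1: clk:1→0
  (1Δ to stable)
t=12 Δ0: g=1 k=1 e=0 clk=0 j=0 c=1
  Δ1: clk:0→1
  Δ2: c:1→0
  Δ3: e:0→1
  Δ4: j:0→1
  (4Δ to stable)
t=13 Δ0: g=1 k=1 e=1 clk=1 j=1 c=0
  Δ1: clk:1→0
  (1Δ to stable)
t=14 Δ0: g=1 k=1 e=1 clk=0 j=1 c=0
  Δ1: clk:0→1
  Δ2: c:0→1
  Δ3: e:1→0
  Δ4: j:1→0
  (4Δ to stable)
t=15 Δ0: g=1 k=1 e=0 clk=1 j=0 c=1
  Δ1: clk:1→0
  (1Δ to stable)
t=16 Δ0: g=1 k=1 e=0 clk=0 j=0 c=1
  Δ1: clk:0→1
  Δ2: c:1→0
  Δ3: e:0→1
  Δ4: j:0→1
  (4Δ to stable)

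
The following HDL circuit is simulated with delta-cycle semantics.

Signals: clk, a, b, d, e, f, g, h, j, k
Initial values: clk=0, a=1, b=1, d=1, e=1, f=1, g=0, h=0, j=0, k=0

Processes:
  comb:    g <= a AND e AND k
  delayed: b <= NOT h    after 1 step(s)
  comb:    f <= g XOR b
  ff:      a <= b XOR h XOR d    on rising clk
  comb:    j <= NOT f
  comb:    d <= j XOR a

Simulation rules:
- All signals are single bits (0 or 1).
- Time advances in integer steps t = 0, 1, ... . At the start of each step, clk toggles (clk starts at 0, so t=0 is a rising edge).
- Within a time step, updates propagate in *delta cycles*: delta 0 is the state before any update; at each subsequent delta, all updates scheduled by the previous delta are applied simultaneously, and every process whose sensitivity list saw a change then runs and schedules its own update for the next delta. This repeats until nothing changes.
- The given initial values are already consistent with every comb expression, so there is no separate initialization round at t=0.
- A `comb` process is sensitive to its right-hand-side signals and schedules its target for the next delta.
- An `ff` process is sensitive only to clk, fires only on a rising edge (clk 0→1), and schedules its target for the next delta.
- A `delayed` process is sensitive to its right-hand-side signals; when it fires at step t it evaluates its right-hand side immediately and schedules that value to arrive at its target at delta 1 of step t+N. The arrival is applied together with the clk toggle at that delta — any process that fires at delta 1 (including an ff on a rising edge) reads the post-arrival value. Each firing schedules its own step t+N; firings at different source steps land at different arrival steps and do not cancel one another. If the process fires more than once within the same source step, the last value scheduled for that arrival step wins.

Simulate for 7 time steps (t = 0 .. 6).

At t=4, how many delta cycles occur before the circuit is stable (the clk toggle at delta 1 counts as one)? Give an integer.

t=0 Δ0: a=1 k=0 d=1 e=1 h=0 j=0 b=1 g=0 clk=0 f=1
  Δ1: clk:0→1
  Δ2: a:1→0
  Δ3: d:1→0
  (3Δ to stable)
t=1 Δ0: a=0 k=0 d=0 e=1 h=0 j=0 b=1 g=0 clk=1 f=1
  Δ1: clk:1→0
  (1Δ to stable)
t=2 Δ0: a=0 k=0 d=0 e=1 h=0 j=0 b=1 g=0 clk=0 f=1
  Δ1: clk:0→1
  Δ2: a:0→1
  Δ3: d:0→1
  (3Δ to stable)
t=3 Δ0: a=1 k=0 d=1 e=1 h=0 j=0 b=1 g=0 clk=1 f=1
  Δ1: clk:1→0
  (1Δ to stable)
t=4 Δ0: a=1 k=0 d=1 e=1 h=0 j=0 b=1 g=0 clk=0 f=1
  Δ1: clk:0→1
  Δ2: a:1→0
  Δ3: d:1→0
  (3Δ to stable)
t=5 Δ0: a=0 k=0 d=0 e=1 h=0 j=0 b=1 g=0 clk=1 f=1
  Δ1: clk:1→0
  (1Δ to stable)
t=6 Δ0: a=0 k=0 d=0 e=1 h=0 j=0 b=1 g=0 clk=0 f=1
  Δ1: clk:0→1
  Δ2: a:0→1
  Δ3: d:0→1
  (3Δ to stable)

3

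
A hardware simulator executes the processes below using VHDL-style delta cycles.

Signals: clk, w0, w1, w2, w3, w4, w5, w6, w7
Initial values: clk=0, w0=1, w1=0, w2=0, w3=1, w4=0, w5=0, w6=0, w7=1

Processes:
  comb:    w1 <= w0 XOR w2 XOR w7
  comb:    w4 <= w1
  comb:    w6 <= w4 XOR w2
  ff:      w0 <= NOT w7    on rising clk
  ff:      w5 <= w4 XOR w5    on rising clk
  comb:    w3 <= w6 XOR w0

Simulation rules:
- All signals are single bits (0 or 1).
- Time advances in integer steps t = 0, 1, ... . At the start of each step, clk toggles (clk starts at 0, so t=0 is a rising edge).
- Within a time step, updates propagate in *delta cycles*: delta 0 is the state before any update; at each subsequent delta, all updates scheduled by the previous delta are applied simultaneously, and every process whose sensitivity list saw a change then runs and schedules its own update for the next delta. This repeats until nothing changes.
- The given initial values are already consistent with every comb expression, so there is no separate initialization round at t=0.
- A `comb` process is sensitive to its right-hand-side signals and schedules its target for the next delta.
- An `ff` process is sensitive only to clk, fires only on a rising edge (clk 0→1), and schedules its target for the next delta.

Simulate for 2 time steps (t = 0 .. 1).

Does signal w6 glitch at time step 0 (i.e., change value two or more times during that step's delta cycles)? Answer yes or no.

[bits: clk,w7,w6,w0,w3,w5,w1,w4,w2]
t=0: Δ0=010110000 Δ1=110110000 Δ2=110010000 Δ3=110000100 Δ4=110000110 Δ5=111000110 Δ6=111010110 | 6Δ
t=1: Δ0=111010110 Δ1=011010110 | 1Δ

no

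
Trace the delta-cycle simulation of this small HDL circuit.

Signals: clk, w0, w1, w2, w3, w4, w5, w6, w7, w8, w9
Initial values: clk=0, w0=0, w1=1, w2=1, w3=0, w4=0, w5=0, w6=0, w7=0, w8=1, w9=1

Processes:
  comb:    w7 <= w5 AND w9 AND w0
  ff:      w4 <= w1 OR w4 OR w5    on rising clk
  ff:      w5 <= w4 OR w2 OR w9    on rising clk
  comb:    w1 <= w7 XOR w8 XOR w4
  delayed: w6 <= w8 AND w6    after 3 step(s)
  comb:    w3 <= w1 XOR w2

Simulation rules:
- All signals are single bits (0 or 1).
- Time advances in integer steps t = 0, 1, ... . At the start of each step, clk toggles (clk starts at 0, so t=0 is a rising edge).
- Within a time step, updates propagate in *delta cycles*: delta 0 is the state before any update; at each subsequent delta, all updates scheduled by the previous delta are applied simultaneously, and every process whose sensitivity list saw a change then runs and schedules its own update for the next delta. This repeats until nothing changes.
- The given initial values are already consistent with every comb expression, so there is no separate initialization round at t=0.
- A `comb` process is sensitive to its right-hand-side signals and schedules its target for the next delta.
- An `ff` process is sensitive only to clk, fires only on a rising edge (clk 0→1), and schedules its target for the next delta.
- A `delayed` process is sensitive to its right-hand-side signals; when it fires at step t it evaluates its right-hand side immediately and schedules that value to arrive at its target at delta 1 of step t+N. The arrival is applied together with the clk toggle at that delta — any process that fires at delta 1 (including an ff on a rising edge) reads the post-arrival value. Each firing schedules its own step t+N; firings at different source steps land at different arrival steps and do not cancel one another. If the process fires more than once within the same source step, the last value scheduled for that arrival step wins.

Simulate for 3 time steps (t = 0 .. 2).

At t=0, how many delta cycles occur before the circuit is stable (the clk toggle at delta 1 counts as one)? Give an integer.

t=0 Δ0: w3=0 w5=0 w9=1 w8=1 w4=0 w2=1 w6=0 w0=0 w1=1 w7=0 clk=0
  Δ1: clk:0→1
  Δ2: w5:0→1, w4:0→1
  Δ3: w1:1→0
  Δ4: w3:0→1
  (4Δ to stable)
t=1 Δ0: w3=1 w5=1 w9=1 w8=1 w4=1 w2=1 w6=0 w0=0 w1=0 w7=0 clk=1
  Δ1: clk:1→0
  (1Δ to stable)
t=2 Δ0: w3=1 w5=1 w9=1 w8=1 w4=1 w2=1 w6=0 w0=0 w1=0 w7=0 clk=0
  Δ1: clk:0→1
  (1Δ to stable)

4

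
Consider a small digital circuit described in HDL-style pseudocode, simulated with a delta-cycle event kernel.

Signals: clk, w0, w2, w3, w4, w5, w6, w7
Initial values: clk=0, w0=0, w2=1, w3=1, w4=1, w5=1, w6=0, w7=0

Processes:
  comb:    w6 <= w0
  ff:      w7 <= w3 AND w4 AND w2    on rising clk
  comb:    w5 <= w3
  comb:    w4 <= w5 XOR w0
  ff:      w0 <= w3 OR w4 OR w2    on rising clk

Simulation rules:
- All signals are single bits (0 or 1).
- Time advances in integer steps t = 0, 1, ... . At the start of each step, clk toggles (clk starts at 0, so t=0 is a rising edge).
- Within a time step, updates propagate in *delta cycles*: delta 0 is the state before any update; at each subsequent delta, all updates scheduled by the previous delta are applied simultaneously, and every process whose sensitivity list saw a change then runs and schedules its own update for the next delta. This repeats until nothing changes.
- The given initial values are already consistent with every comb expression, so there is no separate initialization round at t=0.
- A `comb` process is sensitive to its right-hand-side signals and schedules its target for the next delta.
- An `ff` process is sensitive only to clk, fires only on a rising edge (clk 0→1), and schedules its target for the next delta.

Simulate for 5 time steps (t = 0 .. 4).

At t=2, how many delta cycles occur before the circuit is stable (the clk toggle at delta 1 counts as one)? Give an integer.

2

[bits: w5,w3,w6,w2,clk,w7,w4,w0]
t=0: Δ0=11010010 Δ1=11011010 Δ2=11011111 Δ3=11111101 | 3Δ
t=1: Δ0=11111101 Δ1=11110101 | 1Δ
t=2: Δ0=11110101 Δ1=11111101 Δ2=11111001 | 2Δ
t=3: Δ0=11111001 Δ1=11110001 | 1Δ
t=4: Δ0=11110001 Δ1=11111001 | 1Δ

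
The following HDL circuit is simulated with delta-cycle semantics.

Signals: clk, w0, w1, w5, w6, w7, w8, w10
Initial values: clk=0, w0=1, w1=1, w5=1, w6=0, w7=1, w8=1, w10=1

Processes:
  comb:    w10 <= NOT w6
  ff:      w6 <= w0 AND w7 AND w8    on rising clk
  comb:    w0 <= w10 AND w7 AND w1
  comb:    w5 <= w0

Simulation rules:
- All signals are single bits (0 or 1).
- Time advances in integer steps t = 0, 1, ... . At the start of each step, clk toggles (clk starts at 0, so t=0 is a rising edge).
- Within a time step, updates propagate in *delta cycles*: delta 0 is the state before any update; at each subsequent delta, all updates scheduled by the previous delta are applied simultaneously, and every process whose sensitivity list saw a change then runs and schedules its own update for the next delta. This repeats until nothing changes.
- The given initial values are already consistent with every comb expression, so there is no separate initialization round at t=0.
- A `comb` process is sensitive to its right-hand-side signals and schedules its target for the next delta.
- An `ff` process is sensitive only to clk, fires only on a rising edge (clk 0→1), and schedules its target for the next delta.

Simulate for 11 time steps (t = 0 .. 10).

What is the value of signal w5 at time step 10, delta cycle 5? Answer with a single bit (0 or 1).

[bits: w5,clk,w0,w1,w8,w7,w6,w10]
t=0: Δ0=10111101 Δ1=11111101 Δ2=11111111 Δ3=11111110 Δ4=11011110 Δ5=01011110 | 5Δ
t=1: Δ0=01011110 Δ1=00011110 | 1Δ
t=2: Δ0=00011110 Δ1=01011110 Δ2=01011100 Δ3=01011101 Δ4=01111101 Δ5=11111101 | 5Δ
t=3: Δ0=11111101 Δ1=10111101 | 1Δ
t=4: Δ0=10111101 Δ1=11111101 Δ2=11111111 Δ3=11111110 Δ4=11011110 Δ5=01011110 | 5Δ
t=5: Δ0=01011110 Δ1=00011110 | 1Δ
t=6: Δ0=00011110 Δ1=01011110 Δ2=01011100 Δ3=01011101 Δ4=01111101 Δ5=11111101 | 5Δ
t=7: Δ0=11111101 Δ1=10111101 | 1Δ
t=8: Δ0=10111101 Δ1=11111101 Δ2=11111111 Δ3=11111110 Δ4=11011110 Δ5=01011110 | 5Δ
t=9: Δ0=01011110 Δ1=00011110 | 1Δ
t=10: Δ0=00011110 Δ1=01011110 Δ2=01011100 Δ3=01011101 Δ4=01111101 Δ5=11111101 | 5Δ

1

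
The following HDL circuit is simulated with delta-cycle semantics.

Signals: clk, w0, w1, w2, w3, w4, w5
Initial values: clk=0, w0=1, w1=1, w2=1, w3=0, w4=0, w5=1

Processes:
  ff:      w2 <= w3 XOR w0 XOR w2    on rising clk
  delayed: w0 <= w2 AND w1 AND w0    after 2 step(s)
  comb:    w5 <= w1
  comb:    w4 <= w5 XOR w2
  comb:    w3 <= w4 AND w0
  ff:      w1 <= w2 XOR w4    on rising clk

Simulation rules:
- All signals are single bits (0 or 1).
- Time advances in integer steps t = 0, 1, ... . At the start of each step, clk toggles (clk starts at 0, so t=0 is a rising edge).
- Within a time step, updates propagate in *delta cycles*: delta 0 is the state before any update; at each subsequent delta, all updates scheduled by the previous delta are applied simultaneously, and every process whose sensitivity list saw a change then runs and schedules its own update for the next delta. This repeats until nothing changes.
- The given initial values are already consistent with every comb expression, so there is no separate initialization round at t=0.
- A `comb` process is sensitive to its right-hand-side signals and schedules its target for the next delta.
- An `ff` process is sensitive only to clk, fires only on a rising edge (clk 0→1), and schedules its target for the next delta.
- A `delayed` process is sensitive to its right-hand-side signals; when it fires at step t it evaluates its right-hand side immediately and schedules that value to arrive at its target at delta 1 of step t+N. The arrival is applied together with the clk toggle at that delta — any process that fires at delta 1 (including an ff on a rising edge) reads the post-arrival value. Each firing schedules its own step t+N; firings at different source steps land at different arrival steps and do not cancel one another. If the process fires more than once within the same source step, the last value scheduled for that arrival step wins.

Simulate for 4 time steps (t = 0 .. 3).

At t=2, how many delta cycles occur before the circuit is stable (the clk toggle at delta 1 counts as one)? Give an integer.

[bits: w0,w5,w3,w1,clk,w2,w4]
t=0: Δ0=1101010 Δ1=1101110 Δ2=1101100 Δ3=1101101 Δ4=1111101 | 4Δ
t=1: Δ0=1111101 Δ1=1111001 | 1Δ
t=2: Δ0=1111001 Δ1=0111101 Δ2=0101111 Δ3=0101110 | 3Δ
t=3: Δ0=0101110 Δ1=0101010 | 1Δ

3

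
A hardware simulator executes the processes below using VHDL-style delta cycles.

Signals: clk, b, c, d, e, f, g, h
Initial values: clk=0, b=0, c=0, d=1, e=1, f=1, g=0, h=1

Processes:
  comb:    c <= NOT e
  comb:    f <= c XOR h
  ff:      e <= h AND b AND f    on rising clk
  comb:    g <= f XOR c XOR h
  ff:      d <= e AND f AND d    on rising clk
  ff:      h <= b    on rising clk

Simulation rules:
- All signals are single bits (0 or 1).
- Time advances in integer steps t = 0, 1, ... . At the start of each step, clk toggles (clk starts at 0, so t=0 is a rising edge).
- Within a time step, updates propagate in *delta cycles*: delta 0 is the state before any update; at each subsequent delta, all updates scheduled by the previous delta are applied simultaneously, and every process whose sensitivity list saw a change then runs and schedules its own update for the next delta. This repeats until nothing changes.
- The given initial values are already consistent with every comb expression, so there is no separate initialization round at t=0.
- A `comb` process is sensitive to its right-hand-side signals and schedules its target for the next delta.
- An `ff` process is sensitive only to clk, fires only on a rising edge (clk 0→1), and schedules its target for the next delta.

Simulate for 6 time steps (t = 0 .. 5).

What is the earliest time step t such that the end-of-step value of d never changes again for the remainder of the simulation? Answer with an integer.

[bits: c,e,h,d,b,clk,g,f]
t=0: Δ0=01110001 Δ1=01110101 Δ2=00010101 Δ3=10010110 Δ4=10010111 Δ5=10010101 | 5Δ
t=1: Δ0=10010101 Δ1=10010001 | 1Δ
t=2: Δ0=10010001 Δ1=10010101 Δ2=10000101 | 2Δ
t=3: Δ0=10000101 Δ1=10000001 | 1Δ
t=4: Δ0=10000001 Δ1=10000101 | 1Δ
t=5: Δ0=10000101 Δ1=10000001 | 1Δ

2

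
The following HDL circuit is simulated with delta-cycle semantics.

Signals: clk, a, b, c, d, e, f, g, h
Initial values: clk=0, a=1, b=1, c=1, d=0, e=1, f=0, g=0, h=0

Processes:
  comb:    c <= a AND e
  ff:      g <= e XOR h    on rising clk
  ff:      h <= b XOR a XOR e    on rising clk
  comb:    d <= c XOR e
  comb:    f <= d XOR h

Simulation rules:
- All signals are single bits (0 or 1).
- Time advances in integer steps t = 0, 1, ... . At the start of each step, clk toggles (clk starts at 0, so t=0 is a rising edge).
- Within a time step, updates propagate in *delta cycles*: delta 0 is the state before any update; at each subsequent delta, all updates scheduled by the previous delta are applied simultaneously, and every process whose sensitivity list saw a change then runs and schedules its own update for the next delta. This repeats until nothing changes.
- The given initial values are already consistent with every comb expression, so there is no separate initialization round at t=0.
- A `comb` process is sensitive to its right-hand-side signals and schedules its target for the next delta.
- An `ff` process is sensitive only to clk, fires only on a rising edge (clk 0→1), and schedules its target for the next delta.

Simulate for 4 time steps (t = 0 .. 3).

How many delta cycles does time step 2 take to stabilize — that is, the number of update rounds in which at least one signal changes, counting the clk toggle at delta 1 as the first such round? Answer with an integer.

[bits: f,b,c,clk,a,e,d,h,g]
t=0: Δ0=011011000 Δ1=011111000 Δ2=011111011 Δ3=111111011 | 3Δ
t=1: Δ0=111111011 Δ1=111011011 | 1Δ
t=2: Δ0=111011011 Δ1=111111011 Δ2=111111010 | 2Δ
t=3: Δ0=111111010 Δ1=111011010 | 1Δ

2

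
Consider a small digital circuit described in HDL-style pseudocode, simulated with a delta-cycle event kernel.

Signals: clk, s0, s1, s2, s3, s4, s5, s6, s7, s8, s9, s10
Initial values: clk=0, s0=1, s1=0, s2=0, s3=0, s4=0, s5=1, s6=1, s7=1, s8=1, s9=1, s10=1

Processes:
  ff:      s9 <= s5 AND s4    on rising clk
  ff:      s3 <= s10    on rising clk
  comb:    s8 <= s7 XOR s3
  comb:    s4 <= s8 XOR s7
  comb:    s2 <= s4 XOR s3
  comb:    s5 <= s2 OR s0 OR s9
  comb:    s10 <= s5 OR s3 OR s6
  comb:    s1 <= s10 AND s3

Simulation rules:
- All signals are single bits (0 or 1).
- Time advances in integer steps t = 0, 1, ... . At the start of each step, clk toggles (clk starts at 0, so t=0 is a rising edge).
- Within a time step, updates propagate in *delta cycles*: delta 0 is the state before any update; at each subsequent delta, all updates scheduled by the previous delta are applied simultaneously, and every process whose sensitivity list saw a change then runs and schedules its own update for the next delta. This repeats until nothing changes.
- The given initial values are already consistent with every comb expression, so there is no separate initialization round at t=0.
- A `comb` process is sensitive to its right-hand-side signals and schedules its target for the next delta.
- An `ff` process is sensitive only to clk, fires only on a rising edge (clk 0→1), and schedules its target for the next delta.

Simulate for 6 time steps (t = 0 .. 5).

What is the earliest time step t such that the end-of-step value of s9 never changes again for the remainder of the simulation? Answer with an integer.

2

[bits: s5,s6,s9,s10,s4,s3,s0,s7,clk,s8,s1,s2]
t=0: Δ0=111100110100 Δ1=111100111100 Δ2=110101111100 Δ3=110101111011 Δ4=110111111011 Δ5=110111111010 | 5Δ
t=1: Δ0=110111111010 Δ1=110111110010 | 1Δ
t=2: Δ0=110111110010 Δ1=110111111010 Δ2=111111111010 | 2Δ
t=3: Δ0=111111111010 Δ1=111111110010 | 1Δ
t=4: Δ0=111111110010 Δ1=111111111010 | 1Δ
t=5: Δ0=111111111010 Δ1=111111110010 | 1Δ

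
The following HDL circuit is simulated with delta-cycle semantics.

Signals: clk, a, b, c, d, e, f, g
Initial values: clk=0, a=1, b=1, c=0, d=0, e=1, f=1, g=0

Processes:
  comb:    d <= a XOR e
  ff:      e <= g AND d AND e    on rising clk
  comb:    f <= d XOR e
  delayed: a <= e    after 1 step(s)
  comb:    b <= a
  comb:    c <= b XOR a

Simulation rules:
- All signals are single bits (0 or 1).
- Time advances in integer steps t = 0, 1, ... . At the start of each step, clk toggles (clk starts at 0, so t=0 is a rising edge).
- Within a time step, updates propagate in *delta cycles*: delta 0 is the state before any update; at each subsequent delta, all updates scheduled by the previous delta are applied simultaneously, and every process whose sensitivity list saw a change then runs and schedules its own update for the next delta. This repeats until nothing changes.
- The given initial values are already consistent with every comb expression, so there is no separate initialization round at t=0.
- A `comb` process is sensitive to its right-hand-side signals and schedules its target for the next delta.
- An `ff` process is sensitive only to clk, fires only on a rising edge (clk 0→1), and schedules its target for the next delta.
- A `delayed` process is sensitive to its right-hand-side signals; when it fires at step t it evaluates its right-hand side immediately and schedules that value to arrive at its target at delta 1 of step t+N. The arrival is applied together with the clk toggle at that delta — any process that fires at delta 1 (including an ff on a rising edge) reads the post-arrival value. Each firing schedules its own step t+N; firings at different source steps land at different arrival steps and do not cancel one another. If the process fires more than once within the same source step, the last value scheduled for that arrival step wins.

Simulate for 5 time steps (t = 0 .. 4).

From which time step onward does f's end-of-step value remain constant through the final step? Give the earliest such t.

1

t=0 Δ0: a=1 d=0 g=0 clk=0 b=1 c=0 e=1 f=1
  Δ1: clk:0→1
  Δ2: e:1→0
  Δ3: d:0→1, f:1→0
  Δ4: f:0→1
  (4Δ to stable)
t=1 Δ0: a=1 d=1 g=0 clk=1 b=1 c=0 e=0 f=1
  Δ1: a:1→0, clk:1→0
  Δ2: d:1→0, b:1→0, c:0→1
  Δ3: c:1→0, f:1→0
  (3Δ to stable)
t=2 Δ0: a=0 d=0 g=0 clk=0 b=0 c=0 e=0 f=0
  Δ1: clk:0→1
  (1Δ to stable)
t=3 Δ0: a=0 d=0 g=0 clk=1 b=0 c=0 e=0 f=0
  Δ1: clk:1→0
  (1Δ to stable)
t=4 Δ0: a=0 d=0 g=0 clk=0 b=0 c=0 e=0 f=0
  Δ1: clk:0→1
  (1Δ to stable)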